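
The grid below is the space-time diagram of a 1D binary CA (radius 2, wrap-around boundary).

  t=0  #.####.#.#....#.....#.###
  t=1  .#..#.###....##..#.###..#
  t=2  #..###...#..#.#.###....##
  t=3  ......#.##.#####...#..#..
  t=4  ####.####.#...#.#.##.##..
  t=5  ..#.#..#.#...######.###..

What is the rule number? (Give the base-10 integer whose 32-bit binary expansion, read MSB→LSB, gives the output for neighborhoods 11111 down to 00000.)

1298406461

  [31] ##### => .  t=3,i=13
  [30] ####. => #  t=0,i=4
  [29] ###.# => .  t=0,i=0
  [28] ###.. => .  t=1,i=8
  [27] ##.## => #  t=0,i=1
  [26] ##.#. => #  t=0,i=6
  [25] ##..# => .  t=1,i=15
  [24] ##... => #  t=1,i=9
  [23] #.### => .  t=0,i=2
  [22] #.##. => #  t=3,i=8
  [21] #.#.# => #  t=0,i=7
  [20] #.#.. => .  t=0,i=9
  [19] #..## => .  t=2,i=2
  [18] #..#. => #  t=1,i=3
  [17] #...# => .  t=2,i=7
  [16] #.... => .  t=0,i=11
  [15] .#### => .  t=0,i=3
  [14] .###. => .  t=1,i=7
  [13] .##.# => .  t=3,i=9
  [12] .##.. => #  t=1,i=14
  [11] .#.## => #  t=0,i=21
  [10] .#.#. => #  t=0,i=8
  [9] .#..# => .  t=1,i=2
  [8] .#... => .  t=0,i=10
  [7] ..### => .  t=2,i=3
  [6] ..##. => .  t=1,i=13
  [5] ..#.# => #  t=0,i=20
  [4] ..#.. => #  t=0,i=14
  [3] ...## => #  t=1,i=12
  [2] ...#. => #  t=0,i=13
  [1] ....# => .  t=0,i=12
  [0] ..... => #  t=0,i=17
  bits 01001101011001000001110000111101 = 1298406461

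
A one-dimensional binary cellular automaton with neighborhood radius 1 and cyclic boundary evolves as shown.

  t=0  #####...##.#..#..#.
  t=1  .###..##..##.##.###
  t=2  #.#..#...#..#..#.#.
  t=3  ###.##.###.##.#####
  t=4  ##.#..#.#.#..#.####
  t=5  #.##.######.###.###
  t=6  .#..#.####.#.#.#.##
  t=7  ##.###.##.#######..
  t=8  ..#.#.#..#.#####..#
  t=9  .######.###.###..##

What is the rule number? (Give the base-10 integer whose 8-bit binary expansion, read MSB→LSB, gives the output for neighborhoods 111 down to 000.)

  ### -> #   bit 7 = 1  t=0,i=1
  ##. -> .   bit 6 = 0  t=0,i=4
  #.# -> #   bit 5 = 1  t=0,i=10
  #.. -> .   bit 4 = 0  t=0,i=5
  .## -> .   bit 3 = 0  t=0,i=0
  .#. -> #   bit 2 = 1  t=0,i=11
  ..# -> #   bit 1 = 1  t=0,i=7
  ... -> #   bit 0 = 1  t=0,i=6
  bits 10100111 = 167

167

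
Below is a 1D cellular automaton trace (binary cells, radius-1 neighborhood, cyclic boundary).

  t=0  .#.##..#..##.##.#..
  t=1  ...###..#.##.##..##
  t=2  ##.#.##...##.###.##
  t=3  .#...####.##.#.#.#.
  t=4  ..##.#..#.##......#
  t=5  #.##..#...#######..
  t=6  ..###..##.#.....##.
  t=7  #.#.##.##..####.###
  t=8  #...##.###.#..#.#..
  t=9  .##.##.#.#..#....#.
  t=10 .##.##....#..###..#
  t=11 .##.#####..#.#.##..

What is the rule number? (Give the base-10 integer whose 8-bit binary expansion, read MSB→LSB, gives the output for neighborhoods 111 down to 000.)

89

  nb ###: next=.  (t=1,i=4, bit7=0)
  nb ##.: next=#  (t=0,i=4, bit6=1)
  nb #.#: next=.  (t=0,i=2, bit5=0)
  nb #..: next=#  (t=0,i=5, bit4=1)
  nb .##: next=#  (t=0,i=3, bit3=1)
  nb .#.: next=.  (t=0,i=1, bit2=0)
  nb ..#: next=.  (t=0,i=0, bit1=0)
  nb ...: next=#  (t=0,i=18, bit0=1)
  bits 01011001 = 89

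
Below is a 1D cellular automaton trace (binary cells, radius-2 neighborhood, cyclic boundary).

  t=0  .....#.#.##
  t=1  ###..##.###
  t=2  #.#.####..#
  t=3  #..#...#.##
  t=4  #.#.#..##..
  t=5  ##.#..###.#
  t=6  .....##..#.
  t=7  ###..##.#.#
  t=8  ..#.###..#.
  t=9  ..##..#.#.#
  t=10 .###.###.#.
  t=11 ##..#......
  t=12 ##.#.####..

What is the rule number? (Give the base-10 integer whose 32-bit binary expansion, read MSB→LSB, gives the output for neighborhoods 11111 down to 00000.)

  #####|#  b31=1 t=1,i=0
  ####.|.  b30=0 t=1,i=1
  ###.#|.  b29=0 t=5,i=1
  ###..|#  b28=1 t=1,i=2
  ##.##|#  b27=1 t=1,i=7
  ##.#.|.  b26=0 t=2,i=1
  ##..#|.  b25=0 t=1,i=3
  ##...|#  b24=1 t=0,i=0
  #.###|.  b23=0 t=1,i=8
  #.##.|#  b22=1 t=0,i=9
  #.#.#|.  b21=0 t=0,i=7
  #.#..|.  b20=0 t=4,i=4
  #..##|#  b19=1 t=1,i=4
  #..#.|#  b18=1 t=3,i=2
  #...#|.  b17=0 t=3,i=5
  #....|#  b16=1 t=0,i=1
  .####|.  b15=0 t=1,i=9
  .###.|.  b14=0 t=3,i=10
  .##.#|#  b13=1 t=1,i=6
  .##..|#  b12=1 t=0,i=10
  .#.##|#  b11=1 t=0,i=8
  .#.#.|#  b10=1 t=0,i=6
  .#..#|.  b9=0 t=4,i=5
  .#...|#  b8=1 t=3,i=4
  ..###|#  b7=1 t=5,i=6
  ..##.|#  b6=1 t=1,i=5
  ..#.#|#  b5=1 t=0,i=5
  ..#..|.  b4=0 t=3,i=3
  ...##|.  b3=0 t=6,i=4
  ...#.|.  b2=0 t=0,i=4
  ....#|.  b1=0 t=0,i=3
  .....|#  b0=1 t=0,i=2
  bits 10011001010011010011110111100001 = 2571976161

2571976161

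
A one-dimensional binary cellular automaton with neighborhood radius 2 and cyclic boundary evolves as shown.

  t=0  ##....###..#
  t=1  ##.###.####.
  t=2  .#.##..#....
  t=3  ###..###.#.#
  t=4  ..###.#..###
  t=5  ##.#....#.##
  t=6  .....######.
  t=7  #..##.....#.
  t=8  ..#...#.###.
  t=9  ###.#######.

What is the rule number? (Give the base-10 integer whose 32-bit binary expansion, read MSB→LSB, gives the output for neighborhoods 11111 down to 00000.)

313485374

  #####|.  b31=0 t=6,i=7
  ####.|.  b30=0 t=1,i=9
  ###.#|.  b29=0 t=1,i=5
  ###..|#  b28=1 t=0,i=1
  ##.##|.  b27=0 t=1,i=2
  ##.#.|.  b26=0 t=3,i=8
  ##..#|#  b25=1 t=0,i=9
  ##...|.  b24=0 t=0,i=2
  #.###|#  b23=1 t=1,i=3
  #.##.|.  b22=0 t=1,i=0
  #.#.#|#  b21=1 t=3,i=9
  #.#..|.  b20=0 t=4,i=6
  #..##|#  b19=1 t=0,i=10
  #..#.|#  b18=1 t=2,i=6
  #...#|#  b17=1 t=8,i=0
  #....|#  b16=1 t=0,i=3
  .####|.  b15=0 t=1,i=8
  .###.|#  b14=1 t=0,i=0
  .##.#|#  b13=1 t=1,i=1
  .##..|.  b12=0 t=2,i=4
  .#.##|#  b11=1 t=2,i=2
  .#.#.|.  b10=0 t=7,i=11
  .#..#|.  b9=0 t=4,i=7
  .#...|.  b8=0 t=2,i=8
  ..###|.  b7=0 t=0,i=6
  ..##.|.  b6=0 t=7,i=3
  ..#.#|#  b5=1 t=2,i=1
  ..#..|#  b4=1 t=2,i=7
  ...##|#  b3=1 t=0,i=5
  ...#.|#  b2=1 t=2,i=0
  ....#|#  b1=1 t=0,i=4
  .....|.  b0=0 t=2,i=10
  bits 00010010101011110110100000111110 = 313485374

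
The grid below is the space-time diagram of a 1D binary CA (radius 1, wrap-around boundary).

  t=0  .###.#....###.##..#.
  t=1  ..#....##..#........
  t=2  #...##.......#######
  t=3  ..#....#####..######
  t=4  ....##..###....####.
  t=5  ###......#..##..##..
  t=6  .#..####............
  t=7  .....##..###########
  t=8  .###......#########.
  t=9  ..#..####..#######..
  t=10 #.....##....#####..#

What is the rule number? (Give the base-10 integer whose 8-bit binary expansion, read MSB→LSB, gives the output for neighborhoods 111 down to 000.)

129

  ### -> #   bit 7 = 1  t=0,i=2
  ##. -> .   bit 6 = 0  t=0,i=3
  #.# -> .   bit 5 = 0  t=0,i=4
  #.. -> .   bit 4 = 0  t=0,i=6
  .## -> .   bit 3 = 0  t=0,i=1
  .#. -> .   bit 2 = 0  t=0,i=5
  ..# -> .   bit 1 = 0  t=0,i=0
  ... -> #   bit 0 = 1  t=0,i=7
  bits 10000001 = 129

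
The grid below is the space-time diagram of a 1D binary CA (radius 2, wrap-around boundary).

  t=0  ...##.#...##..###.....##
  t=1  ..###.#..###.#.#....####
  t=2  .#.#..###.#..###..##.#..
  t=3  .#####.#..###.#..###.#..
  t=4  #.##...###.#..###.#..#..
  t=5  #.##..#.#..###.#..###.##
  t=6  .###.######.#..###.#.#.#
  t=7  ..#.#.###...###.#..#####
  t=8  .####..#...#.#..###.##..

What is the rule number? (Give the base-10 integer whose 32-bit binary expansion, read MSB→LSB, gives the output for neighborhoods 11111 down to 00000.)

2289890922

  nb #####: next=#  (t=3,i=3, bit31=1)
  nb ####.: next=.  (t=1,i=22, bit30=0)
  nb ###.#: next=.  (t=1,i=4, bit29=0)
  nb ###..: next=.  (t=0,i=16, bit28=0)
  nb ##.##: next=#  (t=5,i=1, bit27=1)
  nb ##.#.: next=.  (t=0,i=5, bit26=0)
  nb ##..#: next=.  (t=0,i=12, bit25=0)
  nb ##...: next=.  (t=0,i=0, bit24=0)
  nb #.###: next=.  (t=5,i=22, bit23=0)
  nb #.##.: next=#  (t=4,i=2, bit22=1)
  nb #.#.#: next=#  (t=1,i=13, bit21=1)
  nb #.#..: next=#  (t=0,i=6, bit20=1)
  nb #..##: next=#  (t=0,i=13, bit19=1)
  nb #..#.: next=#  (t=4,i=20, bit18=1)
  nb #...#: next=.  (t=0,i=1, bit17=0)
  nb #....: next=.  (t=0,i=18, bit16=0)
  nb .####: next=#  (t=1,i=21, bit15=1)
  nb .###.: next=#  (t=0,i=15, bit14=1)
  nb .##.#: next=#  (t=0,i=4, bit13=1)
  nb .##..: next=#  (t=0,i=11, bit12=1)
  nb .#.##: next=.  (t=4,i=1, bit11=0)
  nb .#.#.: next=#  (t=1,i=14, bit10=1)
  nb .#..#: next=#  (t=1,i=7, bit9=1)
  nb .#...: next=.  (t=0,i=7, bit8=0)
  nb ..###: next=.  (t=0,i=14, bit7=0)
  nb ..##.: next=#  (t=0,i=3, bit6=1)
  nb ..#.#: next=#  (t=2,i=1, bit5=1)
  nb ..#..: next=.  (t=4,i=21, bit4=0)
  nb ...##: next=#  (t=0,i=2, bit3=1)
  nb ...#.: next=.  (t=2,i=0, bit2=0)
  nb ....#: next=#  (t=0,i=20, bit1=1)
  nb .....: next=.  (t=0,i=19, bit0=0)
  bits 10001000011111001111011001101010 = 2289890922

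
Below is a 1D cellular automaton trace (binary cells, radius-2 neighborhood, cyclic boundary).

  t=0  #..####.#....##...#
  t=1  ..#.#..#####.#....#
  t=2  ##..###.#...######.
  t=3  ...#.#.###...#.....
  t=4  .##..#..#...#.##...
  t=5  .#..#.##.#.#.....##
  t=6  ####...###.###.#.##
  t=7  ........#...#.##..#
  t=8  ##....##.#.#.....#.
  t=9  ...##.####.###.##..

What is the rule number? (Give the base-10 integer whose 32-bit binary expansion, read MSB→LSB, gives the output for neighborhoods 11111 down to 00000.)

  nb #####: next=.  (t=1,i=9, bit31=0)
  nb ####.: next=.  (t=0,i=5, bit30=0)
  nb ###.#: next=.  (t=0,i=6, bit29=0)
  nb ###..: next=.  (t=3,i=9, bit28=0)
  nb ##.##: next=.  (t=2,i=18, bit27=0)
  nb ##.#.: next=#  (t=0,i=7, bit26=1)
  nb ##..#: next=.  (t=0,i=1, bit25=0)
  nb ##...: next=.  (t=0,i=15, bit24=0)
  nb #.###: next=.  (t=3,i=7, bit23=0)
  nb #.##.: next=.  (t=2,i=0, bit22=0)
  nb #.#.#: next=#  (t=3,i=5, bit21=1)
  nb #.#..: next=#  (t=0,i=8, bit20=1)
  nb #..##: next=#  (t=0,i=2, bit19=1)
  nb #..#.: next=#  (t=1,i=1, bit18=1)
  nb #...#: next=.  (t=0,i=16, bit17=0)
  nb #....: next=#  (t=0,i=10, bit16=1)
  nb .####: next=#  (t=0,i=4, bit15=1)
  nb .###.: next=#  (t=2,i=5, bit14=1)
  nb .##.#: next=#  (t=5,i=7, bit13=1)
  nb .##..: next=.  (t=0,i=0, bit12=0)
  nb .#.##: next=.  (t=3,i=6, bit11=0)
  nb .#.#.: next=.  (t=1,i=3, bit10=0)
  nb .#..#: next=#  (t=1,i=0, bit9=1)
  nb .#...: next=#  (t=0,i=9, bit8=1)
  nb ..###: next=.  (t=0,i=3, bit7=0)
  nb ..##.: next=#  (t=0,i=13, bit6=1)
  nb ..#.#: next=.  (t=1,i=2, bit5=0)
  nb ..#..: next=.  (t=1,i=18, bit4=0)
  nb ...##: next=.  (t=0,i=12, bit3=0)
  nb ...#.: next=#  (t=1,i=17, bit2=1)
  nb ....#: next=#  (t=0,i=11, bit1=1)
  nb .....: next=.  (t=3,i=0, bit0=0)
  bits 00000100001111011110001101000110 = 71164742

71164742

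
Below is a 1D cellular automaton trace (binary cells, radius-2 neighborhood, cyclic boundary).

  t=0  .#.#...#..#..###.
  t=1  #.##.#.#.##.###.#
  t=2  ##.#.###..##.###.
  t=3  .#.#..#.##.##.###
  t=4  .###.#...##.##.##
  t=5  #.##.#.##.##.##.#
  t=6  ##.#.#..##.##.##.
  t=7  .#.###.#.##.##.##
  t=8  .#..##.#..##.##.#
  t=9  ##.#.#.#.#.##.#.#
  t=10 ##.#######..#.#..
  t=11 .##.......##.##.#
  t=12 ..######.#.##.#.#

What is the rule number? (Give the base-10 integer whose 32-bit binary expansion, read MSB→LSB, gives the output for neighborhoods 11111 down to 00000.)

  nb #####: next=.  (t=10,i=5, bit31=0)
  nb ####.: next=.  (t=10,i=8, bit30=0)
  nb ###.#: next=#  (t=1,i=14, bit29=1)
  nb ###..: next=.  (t=0,i=15, bit28=0)
  nb ##.##: next=#  (t=1,i=1, bit27=1)
  nb ##.#.: next=.  (t=1,i=4, bit26=0)
  nb ##..#: next=#  (t=0,i=16, bit25=1)
  nb ##...: next=#  (t=11,i=3, bit24=1)
  nb #.###: next=.  (t=1,i=12, bit23=0)
  nb #.##.: next=.  (t=1,i=2, bit22=0)
  nb #.#.#: next=#  (t=1,i=5, bit21=1)
  nb #.#..: next=#  (t=0,i=3, bit20=1)
  nb #..##: next=#  (t=0,i=12, bit19=1)
  nb #..#.: next=#  (t=0,i=0, bit18=1)
  nb #...#: next=#  (t=0,i=5, bit17=1)
  nb #....: next=#  (t=11,i=4, bit16=1)
  nb .####: next=.  (t=10,i=4, bit15=0)
  nb .###.: next=#  (t=0,i=14, bit14=1)
  nb .##.#: next=#  (t=1,i=0, bit13=1)
  nb .##..: next=#  (t=11,i=2, bit12=1)
  nb .#.##: next=.  (t=1,i=8, bit11=0)
  nb .#.#.: next=#  (t=0,i=2, bit10=1)
  nb .#..#: next=.  (t=0,i=8, bit9=0)
  nb .#...: next=.  (t=0,i=4, bit8=0)
  nb ..###: next=#  (t=0,i=13, bit7=1)
  nb ..##.: next=.  (t=2,i=10, bit6=0)
  nb ..#.#: next=.  (t=0,i=1, bit5=0)
  nb ..#..: next=#  (t=0,i=7, bit4=1)
  nb ...##: next=#  (t=4,i=8, bit3=1)
  nb ...#.: next=.  (t=0,i=6, bit2=0)
  nb ....#: next=.  (t=11,i=8, bit1=0)
  nb .....: next=#  (t=11,i=5, bit0=1)
  bits 00101011001111110111010010011001 = 725578905

725578905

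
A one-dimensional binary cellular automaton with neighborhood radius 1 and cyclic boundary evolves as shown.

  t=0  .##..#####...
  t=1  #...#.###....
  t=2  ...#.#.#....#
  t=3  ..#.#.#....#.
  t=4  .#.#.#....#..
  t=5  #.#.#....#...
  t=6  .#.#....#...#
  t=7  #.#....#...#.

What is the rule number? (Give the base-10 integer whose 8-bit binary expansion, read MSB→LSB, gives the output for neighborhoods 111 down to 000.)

  [7] ### => #  t=0,i=6
  [6] ##. => .  t=0,i=2
  [5] #.# => #  t=1,i=5
  [4] #.. => .  t=0,i=3
  [3] .## => .  t=0,i=1
  [2] .#. => .  t=1,i=0
  [1] ..# => #  t=0,i=0
  [0] ... => .  t=0,i=11
  bits 10100010 = 162

162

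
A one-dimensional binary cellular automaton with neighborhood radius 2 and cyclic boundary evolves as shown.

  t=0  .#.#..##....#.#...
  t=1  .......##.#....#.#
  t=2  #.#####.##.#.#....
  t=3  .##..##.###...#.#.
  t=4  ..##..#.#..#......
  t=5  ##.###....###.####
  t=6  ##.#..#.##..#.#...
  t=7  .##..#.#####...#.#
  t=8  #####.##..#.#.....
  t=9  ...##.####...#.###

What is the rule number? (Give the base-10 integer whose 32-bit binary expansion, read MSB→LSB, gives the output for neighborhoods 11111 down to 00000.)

1740912923

  [31] ##### => .  t=2,i=4
  [30] ####. => #  t=2,i=5
  [29] ###.# => #  t=2,i=6
  [28] ###.. => .  t=3,i=10
  [27] ##.## => .  t=2,i=7
  [26] ##.#. => #  t=1,i=9
  [25] ##..# => #  t=3,i=3
  [24] ##... => #  t=0,i=8
  [23] #.### => #  t=2,i=2
  [22] #.##. => #  t=2,i=8
  [21] #.#.# => .  t=2,i=11
  [20] #.#.. => .  t=0,i=3
  [19] #..## => .  t=0,i=5
  [18] #..#. => #  t=4,i=5
  [17] #...# => .  t=3,i=12
  [16] #.... => .  t=0,i=9
  [15] .#### => .  t=2,i=3
  [14] .###. => .  t=3,i=9
  [13] .##.# => #  t=1,i=8
  [12] .##.. => #  t=0,i=7
  [11] .#.## => #  t=2,i=1
  [10] .#.#. => .  t=0,i=2
  [9] .#..# => .  t=0,i=4
  [8] .#... => #  t=0,i=15
  [7] ..### => .  t=5,i=10
  [6] ..##. => .  t=0,i=6
  [5] ..#.# => .  t=0,i=1
  [4] ..#.. => #  t=4,i=11
  [3] ...## => #  t=1,i=6
  [2] ...#. => .  t=0,i=0
  [1] ....# => #  t=0,i=10
  [0] ..... => #  t=1,i=2
  bits 01100111110001000011100100011011 = 1740912923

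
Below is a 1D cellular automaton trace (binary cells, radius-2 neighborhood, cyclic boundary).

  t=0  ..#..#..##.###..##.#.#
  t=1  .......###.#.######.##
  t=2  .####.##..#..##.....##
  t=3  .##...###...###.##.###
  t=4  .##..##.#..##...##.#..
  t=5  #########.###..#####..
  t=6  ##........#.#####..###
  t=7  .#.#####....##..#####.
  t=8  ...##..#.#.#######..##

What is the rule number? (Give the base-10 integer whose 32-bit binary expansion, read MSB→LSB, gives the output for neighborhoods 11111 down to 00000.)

  ##### -> .   bit 31 = 0  t=1,i=15
  ####. -> .   bit 30 = 0  t=1,i=17
  ###.# -> .   bit 29 = 0  t=1,i=9
  ###.. -> #   bit 28 = 1  t=0,i=13
  ##.## -> .   bit 27 = 0  t=0,i=10
  ##.#. -> #   bit 26 = 1  t=0,i=18
  ##..# -> #   bit 25 = 1  t=0,i=14
  ##... -> .   bit 24 = 0  t=1,i=0
  #.### -> #   bit 23 = 1  t=0,i=11
  #.##. -> #   bit 22 = 1  t=1,i=20
  #.#.# -> .   bit 21 = 0  t=0,i=19
  #.#.. -> #   bit 20 = 1  t=0,i=21
  #..## -> #   bit 19 = 1  t=0,i=7
  #..#. -> .   bit 18 = 0  t=0,i=1
  #...# -> .   bit 17 = 0  t=3,i=4
  #.... -> #   bit 16 = 1  t=1,i=1
  .#### -> #   bit 15 = 1  t=1,i=14
  .###. -> .   bit 14 = 0  t=0,i=12
  .##.# -> #   bit 13 = 1  t=0,i=9
  .##.. -> #   bit 12 = 1  t=1,i=21
  .#.## -> .   bit 11 = 0  t=1,i=12
  .#.#. -> #   bit 10 = 1  t=0,i=20
  .#..# -> .   bit 9 = 0  t=0,i=0
  .#... -> .   bit 8 = 0  t=4,i=20
  ..### -> #   bit 7 = 1  t=1,i=7
  ..##. -> #   bit 6 = 1  t=0,i=8
  ..#.# -> .   bit 5 = 0  t=6,i=10
  ..#.. -> .   bit 4 = 0  t=0,i=2
  ...## -> #   bit 3 = 1  t=1,i=6
  ...#. -> .   bit 2 = 0  t=6,i=9
  ....# -> .   bit 1 = 0  t=1,i=5
  ..... -> #   bit 0 = 1  t=1,i=2
  bits 00010110110110011011010011001001 = 383366345

383366345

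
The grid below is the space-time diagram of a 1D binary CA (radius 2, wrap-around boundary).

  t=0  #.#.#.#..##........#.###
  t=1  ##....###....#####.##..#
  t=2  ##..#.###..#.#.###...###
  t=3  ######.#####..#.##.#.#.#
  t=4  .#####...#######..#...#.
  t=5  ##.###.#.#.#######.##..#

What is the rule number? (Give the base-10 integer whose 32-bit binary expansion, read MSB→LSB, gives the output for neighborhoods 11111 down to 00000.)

  nb #####: next=#  (t=1,i=15, bit31=1)
  nb ####.: next=#  (t=0,i=23, bit30=1)
  nb ###.#: next=#  (t=0,i=0, bit29=1)
  nb ###..: next=#  (t=1,i=1, bit28=1)
  nb ##.##: next=.  (t=1,i=18, bit27=0)
  nb ##.#.: next=#  (t=0,i=1, bit26=1)
  nb ##..#: next=#  (t=1,i=21, bit25=1)
  nb ##...: next=.  (t=0,i=11, bit24=0)
  nb #.###: next=.  (t=0,i=21, bit23=0)
  nb #.##.: next=.  (t=1,i=19, bit22=0)
  nb #.#.#: next=.  (t=0,i=2, bit21=0)
  nb #.#..: next=#  (t=0,i=6, bit20=1)
  nb #..##: next=#  (t=0,i=8, bit19=1)
  nb #..#.: next=#  (t=2,i=3, bit18=1)
  nb #...#: next=#  (t=2,i=19, bit17=1)
  nb #....: next=.  (t=0,i=12, bit16=0)
  nb .####: next=.  (t=0,i=22, bit15=0)
  nb .###.: next=#  (t=1,i=0, bit14=1)
  nb .##.#: next=.  (t=3,i=17, bit13=0)
  nb .##..: next=.  (t=0,i=10, bit12=0)
  nb .#.##: next=#  (t=0,i=20, bit11=1)
  nb .#.#.: next=.  (t=0,i=3, bit10=0)
  nb .#..#: next=#  (t=0,i=7, bit9=1)
  nb .#...: next=#  (t=4,i=19, bit8=1)
  nb ..###: next=#  (t=1,i=6, bit7=1)
  nb ..##.: next=.  (t=0,i=9, bit6=0)
  nb ..#.#: next=#  (t=0,i=19, bit5=1)
  nb ..#..: next=.  (t=4,i=18, bit4=0)
  nb ...##: next=.  (t=1,i=5, bit3=0)
  nb ...#.: next=.  (t=0,i=18, bit2=0)
  nb ....#: next=#  (t=0,i=17, bit1=1)
  nb .....: next=#  (t=0,i=13, bit0=1)
  bits 11110110000111100100101110100011 = 4129180579

4129180579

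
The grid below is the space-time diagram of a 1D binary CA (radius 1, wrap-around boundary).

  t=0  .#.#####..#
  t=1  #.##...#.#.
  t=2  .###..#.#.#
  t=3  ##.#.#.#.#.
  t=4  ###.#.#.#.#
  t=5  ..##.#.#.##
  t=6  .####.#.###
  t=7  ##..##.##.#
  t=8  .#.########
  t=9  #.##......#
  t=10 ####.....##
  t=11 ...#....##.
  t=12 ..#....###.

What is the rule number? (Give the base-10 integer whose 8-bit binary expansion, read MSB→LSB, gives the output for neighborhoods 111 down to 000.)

  ### -> .   bit 7 = 0  t=0,i=4
  ##. -> #   bit 6 = 1  t=0,i=7
  #.# -> #   bit 5 = 1  t=0,i=0
  #.. -> .   bit 4 = 0  t=0,i=8
  .## -> #   bit 3 = 1  t=0,i=3
  .#. -> .   bit 2 = 0  t=0,i=1
  ..# -> #   bit 1 = 1  t=0,i=9
  ... -> .   bit 0 = 0  t=1,i=5
  bits 01101010 = 106

106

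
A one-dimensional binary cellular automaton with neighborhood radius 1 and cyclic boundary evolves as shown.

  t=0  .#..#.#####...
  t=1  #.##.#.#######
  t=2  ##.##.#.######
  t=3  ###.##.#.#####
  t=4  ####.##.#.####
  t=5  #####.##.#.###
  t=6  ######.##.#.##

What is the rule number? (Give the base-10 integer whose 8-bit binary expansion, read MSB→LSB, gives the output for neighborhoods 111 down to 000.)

  ###|#  b7=1 t=0,i=7
  ##.|#  b6=1 t=0,i=10
  #.#|#  b5=1 t=0,i=5
  #..|#  b4=1 t=0,i=2
  .##|.  b3=0 t=0,i=6
  .#.|.  b2=0 t=0,i=1
  ..#|#  b1=1 t=0,i=0
  ...|#  b0=1 t=0,i=12
  bits 11110011 = 243

243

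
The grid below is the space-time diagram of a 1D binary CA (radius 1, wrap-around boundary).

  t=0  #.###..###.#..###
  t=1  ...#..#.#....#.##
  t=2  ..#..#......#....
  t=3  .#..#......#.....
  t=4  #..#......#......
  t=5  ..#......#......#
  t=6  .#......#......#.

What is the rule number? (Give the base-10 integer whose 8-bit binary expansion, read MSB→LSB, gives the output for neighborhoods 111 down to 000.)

130

  ###|#  b7=1 t=0,i=3
  ##.|.  b6=0 t=0,i=0
  #.#|.  b5=0 t=0,i=1
  #..|.  b4=0 t=0,i=5
  .##|.  b3=0 t=0,i=2
  .#.|.  b2=0 t=0,i=11
  ..#|#  b1=1 t=0,i=6
  ...|.  b0=0 t=1,i=1
  bits 10000010 = 130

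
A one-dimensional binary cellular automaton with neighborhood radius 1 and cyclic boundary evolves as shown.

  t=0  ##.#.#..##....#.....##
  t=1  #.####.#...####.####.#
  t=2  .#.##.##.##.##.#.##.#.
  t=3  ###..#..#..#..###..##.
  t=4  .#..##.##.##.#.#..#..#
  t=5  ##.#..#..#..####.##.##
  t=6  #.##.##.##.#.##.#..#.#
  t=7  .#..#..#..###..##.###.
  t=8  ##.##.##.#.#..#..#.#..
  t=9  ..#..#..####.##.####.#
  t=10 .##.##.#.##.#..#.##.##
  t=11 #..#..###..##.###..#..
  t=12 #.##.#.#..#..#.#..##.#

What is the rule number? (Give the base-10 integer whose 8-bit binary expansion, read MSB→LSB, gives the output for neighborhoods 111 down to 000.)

  nb ###: next=#  (t=0,i=0, bit7=1)
  nb ##.: next=.  (t=0,i=1, bit6=0)
  nb #.#: next=#  (t=0,i=2, bit5=1)
  nb #..: next=.  (t=0,i=6, bit4=0)
  nb .##: next=.  (t=0,i=8, bit3=0)
  nb .#.: next=#  (t=0,i=3, bit2=1)
  nb ..#: next=#  (t=0,i=7, bit1=1)
  nb ...: next=#  (t=0,i=11, bit0=1)
  bits 10100111 = 167

167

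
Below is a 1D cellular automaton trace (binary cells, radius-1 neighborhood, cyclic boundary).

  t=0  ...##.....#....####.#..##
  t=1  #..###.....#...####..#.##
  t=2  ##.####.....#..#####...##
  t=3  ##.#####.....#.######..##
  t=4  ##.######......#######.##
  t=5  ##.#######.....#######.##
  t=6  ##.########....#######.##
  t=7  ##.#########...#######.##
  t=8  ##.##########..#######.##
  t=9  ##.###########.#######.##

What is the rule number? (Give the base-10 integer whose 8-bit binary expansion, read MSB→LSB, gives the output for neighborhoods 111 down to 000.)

216

  [7] ### => #  t=0,i=16
  [6] ##. => #  t=0,i=4
  [5] #.# => .  t=0,i=19
  [4] #.. => #  t=0,i=0
  [3] .## => #  t=0,i=3
  [2] .#. => .  t=0,i=10
  [1] ..# => .  t=0,i=2
  [0] ... => .  t=0,i=1
  bits 11011000 = 216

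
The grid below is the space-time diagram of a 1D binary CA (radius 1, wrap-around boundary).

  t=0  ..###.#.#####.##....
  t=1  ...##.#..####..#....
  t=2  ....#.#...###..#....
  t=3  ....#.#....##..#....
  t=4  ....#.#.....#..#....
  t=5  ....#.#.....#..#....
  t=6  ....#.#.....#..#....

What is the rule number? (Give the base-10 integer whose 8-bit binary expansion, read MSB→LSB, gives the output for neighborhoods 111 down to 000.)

196

  nb ###: next=#  (t=0,i=3, bit7=1)
  nb ##.: next=#  (t=0,i=4, bit6=1)
  nb #.#: next=.  (t=0,i=5, bit5=0)
  nb #..: next=.  (t=0,i=16, bit4=0)
  nb .##: next=.  (t=0,i=2, bit3=0)
  nb .#.: next=#  (t=0,i=6, bit2=1)
  nb ..#: next=.  (t=0,i=1, bit1=0)
  nb ...: next=.  (t=0,i=0, bit0=0)
  bits 11000100 = 196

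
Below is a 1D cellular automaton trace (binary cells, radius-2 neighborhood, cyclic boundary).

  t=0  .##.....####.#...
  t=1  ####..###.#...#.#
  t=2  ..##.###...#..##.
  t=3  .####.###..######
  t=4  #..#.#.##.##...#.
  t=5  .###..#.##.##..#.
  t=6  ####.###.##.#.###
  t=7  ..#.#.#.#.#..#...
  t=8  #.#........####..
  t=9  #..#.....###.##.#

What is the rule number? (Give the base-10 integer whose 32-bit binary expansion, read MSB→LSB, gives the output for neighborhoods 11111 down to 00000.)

1493990394

  ##### -> .   bit 31 = 0  t=1,i=1
  ####. -> #   bit 30 = 1  t=0,i=10
  ###.# -> .   bit 29 = 0  t=0,i=11
  ###.. -> #   bit 28 = 1  t=1,i=3
  ##.## -> #   bit 27 = 1  t=2,i=4
  ##.#. -> .   bit 26 = 0  t=0,i=12
  ##..# -> .   bit 25 = 0  t=1,i=4
  ##... -> #   bit 24 = 1  t=0,i=3
  #.### -> .   bit 23 = 0  t=1,i=16
  #.##. -> .   bit 22 = 0  t=4,i=7
  #.#.# -> .   bit 21 = 0  t=4,i=5
  #.#.. -> .   bit 20 = 0  t=0,i=13
  #..## -> #   bit 19 = 1  t=1,i=5
  #..#. -> #   bit 18 = 1  t=4,i=2
  #...# -> .   bit 17 = 0  t=1,i=12
  #.... -> .   bit 16 = 0  t=0,i=4
  .#### -> .   bit 15 = 0  t=0,i=9
  .###. -> #   bit 14 = 1  t=1,i=7
  .##.# -> #   bit 13 = 1  t=2,i=3
  .##.. -> #   bit 12 = 1  t=0,i=2
  .#.## -> #   bit 11 = 1  t=1,i=15
  .#.#. -> .   bit 10 = 0  t=4,i=4
  .#..# -> #   bit 9 = 1  t=2,i=12
  .#... -> #   bit 8 = 1  t=0,i=14
  ..### -> #   bit 7 = 1  t=0,i=8
  ..##. -> #   bit 6 = 1  t=0,i=1
  ..#.# -> #   bit 5 = 1  t=1,i=14
  ..#.. -> #   bit 4 = 1  t=2,i=11
  ...## -> #   bit 3 = 1  t=0,i=0
  ...#. -> .   bit 2 = 0  t=1,i=13
  ....# -> #   bit 1 = 1  t=0,i=6
  ..... -> .   bit 0 = 0  t=0,i=5
  bits 01011001000011000111101111111010 = 1493990394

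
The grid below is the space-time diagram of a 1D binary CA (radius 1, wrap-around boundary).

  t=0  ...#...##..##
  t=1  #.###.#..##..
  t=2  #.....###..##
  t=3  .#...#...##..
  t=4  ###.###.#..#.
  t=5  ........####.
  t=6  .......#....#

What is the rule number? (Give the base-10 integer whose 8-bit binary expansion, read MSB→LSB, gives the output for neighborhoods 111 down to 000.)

  [7] ### => .  t=1,i=3
  [6] ##. => .  t=0,i=8
  [5] #.# => .  t=1,i=1
  [4] #.. => #  t=0,i=0
  [3] .## => .  t=0,i=7
  [2] .#. => #  t=0,i=3
  [1] ..# => #  t=0,i=2
  [0] ... => .  t=0,i=1
  bits 00010110 = 22

22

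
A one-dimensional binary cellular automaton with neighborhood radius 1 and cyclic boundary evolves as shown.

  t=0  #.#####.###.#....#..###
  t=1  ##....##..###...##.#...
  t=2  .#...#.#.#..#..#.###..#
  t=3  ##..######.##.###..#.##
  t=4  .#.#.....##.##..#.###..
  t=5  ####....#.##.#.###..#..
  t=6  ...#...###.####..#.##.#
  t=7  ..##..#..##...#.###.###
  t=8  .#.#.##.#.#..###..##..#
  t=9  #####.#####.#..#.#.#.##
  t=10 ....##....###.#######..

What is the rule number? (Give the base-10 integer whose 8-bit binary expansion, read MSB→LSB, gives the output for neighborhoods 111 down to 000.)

  [7] ### => .  t=0,i=3
  [6] ##. => #  t=0,i=0
  [5] #.# => #  t=0,i=1
  [4] #.. => .  t=0,i=13
  [3] .## => .  t=0,i=2
  [2] .#. => #  t=0,i=12
  [1] ..# => #  t=0,i=16
  [0] ... => .  t=0,i=14
  bits 01100110 = 102

102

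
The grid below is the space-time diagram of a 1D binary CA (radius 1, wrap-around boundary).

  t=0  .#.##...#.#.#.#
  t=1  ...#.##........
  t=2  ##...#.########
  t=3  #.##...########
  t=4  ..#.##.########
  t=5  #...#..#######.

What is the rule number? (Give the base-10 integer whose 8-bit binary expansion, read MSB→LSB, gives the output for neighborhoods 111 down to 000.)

  ### -> #   bit 7 = 1  t=2,i=0
  ##. -> .   bit 6 = 0  t=0,i=4
  #.# -> .   bit 5 = 0  t=0,i=0
  #.. -> #   bit 4 = 1  t=0,i=5
  .## -> #   bit 3 = 1  t=0,i=3
  .#. -> .   bit 2 = 0  t=0,i=1
  ..# -> .   bit 1 = 0  t=0,i=7
  ... -> #   bit 0 = 1  t=0,i=6
  bits 10011001 = 153

153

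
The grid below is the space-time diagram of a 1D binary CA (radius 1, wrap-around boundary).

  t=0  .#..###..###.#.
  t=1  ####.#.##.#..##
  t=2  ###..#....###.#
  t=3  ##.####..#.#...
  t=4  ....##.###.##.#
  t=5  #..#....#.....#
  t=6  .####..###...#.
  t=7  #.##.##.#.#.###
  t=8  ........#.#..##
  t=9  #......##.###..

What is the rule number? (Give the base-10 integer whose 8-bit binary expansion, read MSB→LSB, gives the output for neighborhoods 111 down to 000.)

  nb ###: next=#  (t=0,i=5, bit7=1)
  nb ##.: next=.  (t=0,i=6, bit6=0)
  nb #.#: next=.  (t=0,i=12, bit5=0)
  nb #..: next=#  (t=0,i=2, bit4=1)
  nb .##: next=.  (t=0,i=4, bit3=0)
  nb .#.: next=#  (t=0,i=1, bit2=1)
  nb ..#: next=#  (t=0,i=0, bit1=1)
  nb ...: next=.  (t=2,i=7, bit0=0)
  bits 10010110 = 150

150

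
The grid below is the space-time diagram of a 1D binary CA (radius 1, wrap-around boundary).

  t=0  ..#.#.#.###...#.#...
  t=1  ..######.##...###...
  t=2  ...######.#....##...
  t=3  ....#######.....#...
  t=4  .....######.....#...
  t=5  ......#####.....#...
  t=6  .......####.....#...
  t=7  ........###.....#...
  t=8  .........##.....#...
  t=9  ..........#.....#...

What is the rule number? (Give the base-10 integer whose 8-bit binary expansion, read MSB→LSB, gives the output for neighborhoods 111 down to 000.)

  ### -> #   bit 7 = 1  t=0,i=9
  ##. -> #   bit 6 = 1  t=0,i=10
  #.# -> #   bit 5 = 1  t=0,i=3
  #.. -> .   bit 4 = 0  t=0,i=11
  .## -> .   bit 3 = 0  t=0,i=8
  .#. -> #   bit 2 = 1  t=0,i=2
  ..# -> .   bit 1 = 0  t=0,i=1
  ... -> .   bit 0 = 0  t=0,i=0
  bits 11100100 = 228

228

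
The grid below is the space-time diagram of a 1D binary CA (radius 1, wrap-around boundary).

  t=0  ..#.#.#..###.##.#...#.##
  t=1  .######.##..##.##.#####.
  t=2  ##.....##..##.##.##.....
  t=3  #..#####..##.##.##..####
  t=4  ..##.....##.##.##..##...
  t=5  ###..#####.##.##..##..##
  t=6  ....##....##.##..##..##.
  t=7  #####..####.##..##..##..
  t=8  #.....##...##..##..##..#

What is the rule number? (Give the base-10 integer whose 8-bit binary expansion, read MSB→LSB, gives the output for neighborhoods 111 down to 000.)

47

  nb ###: next=.  (t=0,i=10, bit7=0)
  nb ##.: next=.  (t=0,i=11, bit6=0)
  nb #.#: next=#  (t=0,i=3, bit5=1)
  nb #..: next=.  (t=0,i=0, bit4=0)
  nb .##: next=#  (t=0,i=9, bit3=1)
  nb .#.: next=#  (t=0,i=2, bit2=1)
  nb ..#: next=#  (t=0,i=1, bit1=1)
  nb ...: next=#  (t=0,i=18, bit0=1)
  bits 00101111 = 47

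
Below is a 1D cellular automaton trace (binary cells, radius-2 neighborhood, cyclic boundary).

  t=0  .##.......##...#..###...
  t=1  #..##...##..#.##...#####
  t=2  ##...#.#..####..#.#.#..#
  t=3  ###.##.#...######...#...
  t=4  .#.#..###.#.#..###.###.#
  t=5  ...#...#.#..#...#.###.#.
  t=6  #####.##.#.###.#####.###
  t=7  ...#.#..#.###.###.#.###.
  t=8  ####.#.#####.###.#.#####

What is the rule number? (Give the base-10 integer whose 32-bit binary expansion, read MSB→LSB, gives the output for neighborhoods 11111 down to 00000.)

1603651902

  [31] ##### => .  t=1,i=21
  [30] ####. => #  t=1,i=23
  [29] ###.# => .  t=3,i=2
  [28] ###.. => #  t=0,i=20
  [27] ##.## => #  t=3,i=3
  [26] ##.#. => #  t=3,i=6
  [25] ##..# => #  t=1,i=1
  [24] ##... => #  t=0,i=3
  [23] #.### => #  t=4,i=19
  [22] #.##. => .  t=1,i=14
  [21] #.#.# => .  t=2,i=18
  [20] #.#.. => #  t=2,i=7
  [19] #..## => .  t=0,i=17
  [18] #..#. => #  t=1,i=11
  [17] #...# => .  t=0,i=13
  [16] #.... => #  t=0,i=4
  [15] .#### => #  t=1,i=20
  [14] .###. => #  t=0,i=19
  [13] .##.# => .  t=3,i=5
  [12] .##.. => .  t=0,i=2
  [11] .#.## => #  t=1,i=13
  [10] .#.#. => .  t=2,i=6
  [9] .#..# => .  t=0,i=16
  [8] .#... => #  t=3,i=8
  [7] ..### => .  t=0,i=18
  [6] ..##. => .  t=0,i=1
  [5] ..#.# => #  t=1,i=12
  [4] ..#.. => #  t=0,i=15
  [3] ...## => #  t=0,i=0
  [2] ...#. => #  t=0,i=14
  [1] ....# => #  t=0,i=8
  [0] ..... => .  t=0,i=5
  bits 01011111100101011100100100111110 = 1603651902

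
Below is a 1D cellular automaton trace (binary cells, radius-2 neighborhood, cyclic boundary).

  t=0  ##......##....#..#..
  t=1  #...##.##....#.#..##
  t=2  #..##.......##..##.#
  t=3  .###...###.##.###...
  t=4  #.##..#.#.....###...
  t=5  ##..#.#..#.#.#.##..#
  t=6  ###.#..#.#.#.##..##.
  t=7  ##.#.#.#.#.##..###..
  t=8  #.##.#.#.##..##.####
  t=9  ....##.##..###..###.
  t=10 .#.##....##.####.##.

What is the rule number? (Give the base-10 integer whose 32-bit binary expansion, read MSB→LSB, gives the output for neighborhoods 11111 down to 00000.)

2527644525

  [31] ##### => #  t=8,i=18
  [30] ####. => .  t=8,i=19
  [29] ###.# => .  t=3,i=9
  [28] ###.. => #  t=1,i=0
  [27] ##.## => .  t=1,i=6
  [26] ##.#. => #  t=6,i=3
  [25] ##..# => #  t=2,i=1
  [24] ##... => .  t=0,i=2
  [23] #.### => #  t=3,i=14
  [22] #.##. => .  t=1,i=7
  [21] #.#.# => #  t=5,i=11
  [20] #.#.. => .  t=1,i=15
  [19] #..## => #  t=0,i=19
  [18] #..#. => .  t=0,i=16
  [17] #...# => .  t=1,i=2
  [16] #.... => .  t=0,i=3
  [15] .#### => #  t=8,i=17
  [14] .###. => #  t=1,i=19
  [13] .##.# => .  t=1,i=5
  [12] .##.. => .  t=0,i=1
  [11] .#.## => #  t=4,i=1
  [10] .#.#. => .  t=1,i=14
  [9] .#..# => #  t=0,i=15
  [8] .#... => #  t=4,i=9
  [7] ..### => .  t=1,i=18
  [6] ..##. => #  t=0,i=0
  [5] ..#.# => #  t=1,i=13
  [4] ..#.. => .  t=0,i=14
  [3] ...## => #  t=0,i=7
  [2] ...#. => #  t=0,i=13
  [1] ....# => .  t=0,i=6
  [0] ..... => #  t=0,i=4
  bits 10010110101010001100101101101101 = 2527644525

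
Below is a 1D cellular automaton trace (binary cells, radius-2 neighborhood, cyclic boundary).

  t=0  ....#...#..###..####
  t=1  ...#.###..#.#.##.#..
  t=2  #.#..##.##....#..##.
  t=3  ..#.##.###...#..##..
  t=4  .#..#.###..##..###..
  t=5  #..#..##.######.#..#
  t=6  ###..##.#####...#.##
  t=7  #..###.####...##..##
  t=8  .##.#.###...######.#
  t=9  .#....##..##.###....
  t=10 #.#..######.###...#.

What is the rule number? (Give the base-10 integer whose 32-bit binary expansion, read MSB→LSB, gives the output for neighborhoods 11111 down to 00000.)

  [31] ##### => #  t=5,i=11
  [30] ####. => .  t=0,i=18
  [29] ###.# => .  t=5,i=14
  [28] ###.. => .  t=0,i=13
  [27] ##.## => #  t=2,i=7
  [26] ##.#. => .  t=1,i=16
  [25] ##..# => #  t=0,i=14
  [24] ##... => .  t=0,i=0
  [23] #.### => #  t=1,i=5
  [22] #.##. => #  t=1,i=14
  [21] #.#.# => .  t=1,i=12
  [20] #.#.. => #  t=1,i=17
  [19] #..## => #  t=0,i=10
  [18] #..#. => #  t=1,i=9
  [17] #...# => #  t=0,i=6
  [16] #.... => .  t=0,i=1
  [15] .#### => #  t=0,i=17
  [14] .###. => #  t=0,i=12
  [13] .##.# => .  t=1,i=15
  [12] .##.. => #  t=2,i=9
  [11] .#.## => .  t=1,i=4
  [10] .#.#. => .  t=1,i=11
  [9] .#..# => .  t=0,i=9
  [8] .#... => #  t=0,i=5
  [7] ..### => .  t=0,i=11
  [6] ..##. => #  t=2,i=5
  [5] ..#.# => .  t=1,i=3
  [4] ..#.. => .  t=0,i=4
  [3] ...## => #  t=7,i=13
  [2] ...#. => #  t=0,i=3
  [1] ....# => .  t=0,i=2
  [0] ..... => #  t=1,i=0
  bits 10001010110111101101000101001101 = 2329858381

2329858381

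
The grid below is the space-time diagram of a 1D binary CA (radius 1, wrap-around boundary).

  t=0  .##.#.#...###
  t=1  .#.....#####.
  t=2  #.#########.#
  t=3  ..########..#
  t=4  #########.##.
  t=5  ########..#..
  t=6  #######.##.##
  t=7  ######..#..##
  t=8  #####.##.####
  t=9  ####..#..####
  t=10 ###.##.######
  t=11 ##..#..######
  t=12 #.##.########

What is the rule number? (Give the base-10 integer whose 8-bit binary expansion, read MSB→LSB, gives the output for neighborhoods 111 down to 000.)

155

  nb ###: next=#  (t=0,i=11, bit7=1)
  nb ##.: next=.  (t=0,i=2, bit6=0)
  nb #.#: next=.  (t=0,i=0, bit5=0)
  nb #..: next=#  (t=0,i=7, bit4=1)
  nb .##: next=#  (t=0,i=1, bit3=1)
  nb .#.: next=.  (t=0,i=4, bit2=0)
  nb ..#: next=#  (t=0,i=9, bit1=1)
  nb ...: next=#  (t=0,i=8, bit0=1)
  bits 10011011 = 155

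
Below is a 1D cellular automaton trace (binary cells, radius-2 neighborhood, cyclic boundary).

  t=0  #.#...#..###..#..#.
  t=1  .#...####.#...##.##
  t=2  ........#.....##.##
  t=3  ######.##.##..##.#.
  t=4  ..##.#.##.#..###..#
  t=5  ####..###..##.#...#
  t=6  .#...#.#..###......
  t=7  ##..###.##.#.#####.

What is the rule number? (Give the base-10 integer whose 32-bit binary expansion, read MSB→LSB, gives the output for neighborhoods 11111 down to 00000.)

2705944181

  #####|#  b31=1 t=3,i=2
  ####.|.  b30=0 t=1,i=7
  ###.#|#  b29=1 t=1,i=8
  ###..|.  b28=0 t=0,i=11
  ##.##|.  b27=0 t=1,i=16
  ##.#.|.  b26=0 t=1,i=0
  ##..#|.  b25=0 t=0,i=12
  ##...|#  b24=1 t=2,i=0
  #.###|.  b23=0 t=3,i=0
  #.##.|#  b22=1 t=1,i=17
  #.#.#|.  b21=0 t=0,i=0
  #.#..|.  b20=0 t=0,i=2
  #..##|#  b19=1 t=0,i=8
  #..#.|.  b18=0 t=0,i=13
  #...#|.  b17=0 t=0,i=4
  #....|#  b16=1 t=2,i=1
  .####|.  b15=0 t=1,i=6
  .###.|#  b14=1 t=0,i=10
  .##.#|#  b13=1 t=1,i=15
  .##..|.  b12=0 t=2,i=18
  .#.##|#  b11=1 t=3,i=18
  .#.#.|#  b10=1 t=0,i=1
  .#..#|#  b9=1 t=0,i=7
  .#...|.  b8=0 t=0,i=3
  ..###|.  b7=0 t=0,i=9
  ..##.|#  b6=1 t=1,i=14
  ..#.#|#  b5=1 t=0,i=17
  ..#..|#  b4=1 t=0,i=6
  ...##|.  b3=0 t=1,i=4
  ...#.|#  b2=1 t=0,i=5
  ....#|.  b1=0 t=2,i=6
  .....|#  b0=1 t=2,i=2
  bits 10100001010010010110111001110101 = 2705944181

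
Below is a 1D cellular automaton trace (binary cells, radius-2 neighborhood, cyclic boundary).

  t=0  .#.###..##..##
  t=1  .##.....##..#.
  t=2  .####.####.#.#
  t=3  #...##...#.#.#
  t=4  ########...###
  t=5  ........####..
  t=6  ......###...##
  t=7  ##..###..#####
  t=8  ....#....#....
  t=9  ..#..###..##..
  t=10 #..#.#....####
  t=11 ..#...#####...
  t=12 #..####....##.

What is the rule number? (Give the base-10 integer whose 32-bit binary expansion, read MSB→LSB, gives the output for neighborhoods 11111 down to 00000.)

694623178

  nb #####: next=.  (t=4,i=0, bit31=0)
  nb ####.: next=.  (t=2,i=3, bit30=0)
  nb ###.#: next=#  (t=2,i=4, bit29=1)
  nb ###..: next=.  (t=0,i=5, bit28=0)
  nb ##.##: next=#  (t=2,i=5, bit27=1)
  nb ##.#.: next=.  (t=0,i=0, bit26=0)
  nb ##..#: next=.  (t=0,i=6, bit25=0)
  nb ##...: next=#  (t=1,i=3, bit24=1)
  nb #.###: next=.  (t=0,i=3, bit23=0)
  nb #.##.: next=#  (t=3,i=13, bit22=1)
  nb #.#.#: next=#  (t=0,i=1, bit21=1)
  nb #.#..: next=.  (t=10,i=5, bit20=0)
  nb #..##: next=.  (t=0,i=7, bit19=0)
  nb #..#.: next=#  (t=1,i=11, bit18=1)
  nb #...#: next=#  (t=3,i=2, bit17=1)
  nb #....: next=#  (t=1,i=4, bit16=1)
  nb .####: next=.  (t=2,i=2, bit15=0)
  nb .###.: next=.  (t=0,i=4, bit14=0)
  nb .##.#: next=.  (t=0,i=13, bit13=0)
  nb .##..: next=#  (t=0,i=9, bit12=1)
  nb .#.##: next=#  (t=0,i=2, bit11=1)
  nb .#.#.: next=.  (t=2,i=12, bit10=0)
  nb .#..#: next=#  (t=1,i=13, bit9=1)
  nb .#...: next=#  (t=8,i=5, bit8=1)
  nb ..###: next=#  (t=4,i=11, bit7=1)
  nb ..##.: next=#  (t=0,i=8, bit6=1)
  nb ..#.#: next=.  (t=3,i=9, bit5=0)
  nb ..#..: next=.  (t=1,i=12, bit4=0)
  nb ...##: next=#  (t=1,i=7, bit3=1)
  nb ...#.: next=.  (t=3,i=8, bit2=0)
  nb ....#: next=#  (t=1,i=6, bit1=1)
  nb .....: next=.  (t=1,i=5, bit0=0)
  bits 00101001011001110001101111001010 = 694623178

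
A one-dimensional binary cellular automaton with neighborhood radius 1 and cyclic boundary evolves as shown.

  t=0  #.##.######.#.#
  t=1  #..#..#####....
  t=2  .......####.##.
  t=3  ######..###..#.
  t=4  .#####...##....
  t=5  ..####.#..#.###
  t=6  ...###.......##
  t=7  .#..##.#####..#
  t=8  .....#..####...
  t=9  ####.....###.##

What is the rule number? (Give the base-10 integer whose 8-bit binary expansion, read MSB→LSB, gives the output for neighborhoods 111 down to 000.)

193

  ###|#  b7=1 t=0,i=6
  ##.|#  b6=1 t=0,i=0
  #.#|.  b5=0 t=0,i=1
  #..|.  b4=0 t=1,i=1
  .##|.  b3=0 t=0,i=2
  .#.|.  b2=0 t=0,i=12
  ..#|.  b1=0 t=1,i=2
  ...|#  b0=1 t=1,i=12
  bits 11000001 = 193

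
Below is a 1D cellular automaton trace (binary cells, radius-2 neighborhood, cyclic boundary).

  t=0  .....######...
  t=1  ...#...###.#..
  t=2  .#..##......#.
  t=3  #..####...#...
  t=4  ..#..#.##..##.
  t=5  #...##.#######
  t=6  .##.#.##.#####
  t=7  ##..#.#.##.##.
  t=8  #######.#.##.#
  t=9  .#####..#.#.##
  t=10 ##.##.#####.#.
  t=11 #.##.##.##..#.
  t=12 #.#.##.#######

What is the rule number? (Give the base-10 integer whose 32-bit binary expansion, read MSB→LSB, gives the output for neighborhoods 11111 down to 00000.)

  [31] ##### => #  t=0,i=7
  [30] ####. => #  t=0,i=9
  [29] ###.# => .  t=1,i=9
  [28] ###.. => .  t=0,i=10
  [27] ##.## => #  t=5,i=6
  [26] ##.#. => .  t=1,i=10
  [25] ##..# => #  t=4,i=9
  [24] ##... => #  t=0,i=11
  [23] #.### => #  t=5,i=7
  [22] #.##. => #  t=4,i=7
  [21] #.#.# => #  t=6,i=4
  [20] #.#.. => .  t=1,i=11
  [19] #..## => #  t=2,i=3
  [18] #..#. => #  t=2,i=0
  [17] #...# => #  t=1,i=5
  [16] #.... => .  t=0,i=12
  [15] .#### => .  t=0,i=6
  [14] .###. => .  t=1,i=8
  [13] .##.# => .  t=5,i=5
  [12] .##.. => #  t=2,i=5
  [11] .#.## => .  t=4,i=6
  [10] .#.#. => #  t=7,i=5
  [9] .#..# => .  t=2,i=2
  [8] .#... => #  t=1,i=4
  [7] ..### => .  t=0,i=5
  [6] ..##. => #  t=2,i=4
  [5] ..#.# => #  t=4,i=5
  [4] ..#.. => .  t=1,i=3
  [3] ...## => .  t=0,i=4
  [2] ...#. => .  t=1,i=2
  [1] ....# => #  t=0,i=3
  [0] ..... => .  t=0,i=0
  bits 11001011111011100001010101100010 = 3421377890

3421377890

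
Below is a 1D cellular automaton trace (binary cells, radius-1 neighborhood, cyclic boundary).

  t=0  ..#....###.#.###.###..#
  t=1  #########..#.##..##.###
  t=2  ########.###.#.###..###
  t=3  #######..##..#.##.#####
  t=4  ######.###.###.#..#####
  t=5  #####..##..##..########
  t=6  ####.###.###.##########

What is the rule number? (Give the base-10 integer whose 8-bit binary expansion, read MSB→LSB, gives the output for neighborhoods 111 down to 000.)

  [7] ### => #  t=0,i=8
  [6] ##. => .  t=0,i=9
  [5] #.# => .  t=0,i=10
  [4] #.. => #  t=0,i=0
  [3] .## => #  t=0,i=7
  [2] .#. => #  t=0,i=2
  [1] ..# => #  t=0,i=1
  [0] ... => #  t=0,i=4
  bits 10011111 = 159

159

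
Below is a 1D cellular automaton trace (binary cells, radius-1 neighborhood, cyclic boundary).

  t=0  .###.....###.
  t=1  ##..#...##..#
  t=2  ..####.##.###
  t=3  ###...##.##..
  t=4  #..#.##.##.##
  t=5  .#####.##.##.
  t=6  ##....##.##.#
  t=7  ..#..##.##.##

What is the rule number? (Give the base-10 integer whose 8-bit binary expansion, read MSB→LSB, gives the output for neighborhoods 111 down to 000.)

62

  [7] ### => .  t=0,i=2
  [6] ##. => .  t=0,i=3
  [5] #.# => #  t=2,i=6
  [4] #.. => #  t=0,i=4
  [3] .## => #  t=0,i=1
  [2] .#. => #  t=1,i=4
  [1] ..# => #  t=0,i=0
  [0] ... => .  t=0,i=5
  bits 00111110 = 62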